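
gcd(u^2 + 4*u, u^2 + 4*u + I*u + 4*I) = u + 4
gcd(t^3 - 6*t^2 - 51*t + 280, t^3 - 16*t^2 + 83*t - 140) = t - 5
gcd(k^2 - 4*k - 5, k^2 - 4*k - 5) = k^2 - 4*k - 5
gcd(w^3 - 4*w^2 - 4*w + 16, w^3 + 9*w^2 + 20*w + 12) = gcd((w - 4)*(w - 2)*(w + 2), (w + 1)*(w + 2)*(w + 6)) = w + 2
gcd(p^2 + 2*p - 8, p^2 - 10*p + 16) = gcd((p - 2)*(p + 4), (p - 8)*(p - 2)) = p - 2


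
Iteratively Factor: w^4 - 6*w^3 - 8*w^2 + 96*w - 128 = (w + 4)*(w^3 - 10*w^2 + 32*w - 32) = (w - 4)*(w + 4)*(w^2 - 6*w + 8) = (w - 4)*(w - 2)*(w + 4)*(w - 4)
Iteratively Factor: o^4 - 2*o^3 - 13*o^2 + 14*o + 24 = (o + 1)*(o^3 - 3*o^2 - 10*o + 24) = (o - 4)*(o + 1)*(o^2 + o - 6) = (o - 4)*(o + 1)*(o + 3)*(o - 2)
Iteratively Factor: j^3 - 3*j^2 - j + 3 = (j - 1)*(j^2 - 2*j - 3) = (j - 1)*(j + 1)*(j - 3)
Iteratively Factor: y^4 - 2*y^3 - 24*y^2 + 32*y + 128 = (y + 2)*(y^3 - 4*y^2 - 16*y + 64) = (y - 4)*(y + 2)*(y^2 - 16) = (y - 4)*(y + 2)*(y + 4)*(y - 4)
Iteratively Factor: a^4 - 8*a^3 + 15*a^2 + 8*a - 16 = (a - 1)*(a^3 - 7*a^2 + 8*a + 16) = (a - 4)*(a - 1)*(a^2 - 3*a - 4) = (a - 4)*(a - 1)*(a + 1)*(a - 4)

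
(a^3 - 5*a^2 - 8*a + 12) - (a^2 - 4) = a^3 - 6*a^2 - 8*a + 16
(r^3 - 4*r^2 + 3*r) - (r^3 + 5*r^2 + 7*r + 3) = -9*r^2 - 4*r - 3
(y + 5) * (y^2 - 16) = y^3 + 5*y^2 - 16*y - 80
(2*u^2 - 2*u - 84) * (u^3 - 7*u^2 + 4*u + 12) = 2*u^5 - 16*u^4 - 62*u^3 + 604*u^2 - 360*u - 1008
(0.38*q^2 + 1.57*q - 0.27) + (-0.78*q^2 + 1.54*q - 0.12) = -0.4*q^2 + 3.11*q - 0.39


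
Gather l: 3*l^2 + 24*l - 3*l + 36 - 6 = 3*l^2 + 21*l + 30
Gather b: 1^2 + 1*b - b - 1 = 0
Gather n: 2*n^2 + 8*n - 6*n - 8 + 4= 2*n^2 + 2*n - 4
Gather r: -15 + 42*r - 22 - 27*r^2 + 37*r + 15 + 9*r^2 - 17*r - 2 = -18*r^2 + 62*r - 24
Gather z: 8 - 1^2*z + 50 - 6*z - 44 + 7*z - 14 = 0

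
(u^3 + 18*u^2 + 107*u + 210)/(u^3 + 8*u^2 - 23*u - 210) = (u + 5)/(u - 5)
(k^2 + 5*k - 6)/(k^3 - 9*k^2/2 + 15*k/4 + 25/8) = 8*(k^2 + 5*k - 6)/(8*k^3 - 36*k^2 + 30*k + 25)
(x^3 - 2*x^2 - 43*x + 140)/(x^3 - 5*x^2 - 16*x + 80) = (x + 7)/(x + 4)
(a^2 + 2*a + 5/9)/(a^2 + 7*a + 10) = (a^2 + 2*a + 5/9)/(a^2 + 7*a + 10)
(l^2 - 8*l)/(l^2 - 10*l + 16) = l/(l - 2)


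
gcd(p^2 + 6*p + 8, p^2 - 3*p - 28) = p + 4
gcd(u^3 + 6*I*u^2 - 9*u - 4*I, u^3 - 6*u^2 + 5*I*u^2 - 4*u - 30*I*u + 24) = u^2 + 5*I*u - 4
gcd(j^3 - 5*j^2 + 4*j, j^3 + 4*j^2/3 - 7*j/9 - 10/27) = 1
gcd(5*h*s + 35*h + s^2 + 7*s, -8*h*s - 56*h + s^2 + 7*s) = s + 7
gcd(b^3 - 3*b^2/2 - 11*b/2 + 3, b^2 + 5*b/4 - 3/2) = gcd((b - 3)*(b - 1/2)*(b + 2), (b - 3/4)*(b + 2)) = b + 2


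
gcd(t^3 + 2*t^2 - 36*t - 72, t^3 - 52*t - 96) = t^2 + 8*t + 12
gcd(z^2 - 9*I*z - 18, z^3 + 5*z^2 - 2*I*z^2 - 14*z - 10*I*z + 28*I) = 1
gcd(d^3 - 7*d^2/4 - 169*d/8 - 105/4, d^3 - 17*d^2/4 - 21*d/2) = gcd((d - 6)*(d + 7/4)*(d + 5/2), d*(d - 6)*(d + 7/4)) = d^2 - 17*d/4 - 21/2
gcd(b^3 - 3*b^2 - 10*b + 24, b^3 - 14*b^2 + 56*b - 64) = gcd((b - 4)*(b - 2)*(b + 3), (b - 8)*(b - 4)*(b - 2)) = b^2 - 6*b + 8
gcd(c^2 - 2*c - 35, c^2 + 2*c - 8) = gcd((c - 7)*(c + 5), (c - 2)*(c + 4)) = 1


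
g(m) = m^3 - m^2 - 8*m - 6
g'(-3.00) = 25.00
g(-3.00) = -18.00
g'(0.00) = -8.00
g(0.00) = -6.00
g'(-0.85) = -4.13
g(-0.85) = -0.54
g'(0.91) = -7.34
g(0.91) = -13.35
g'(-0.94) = -3.47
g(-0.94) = -0.19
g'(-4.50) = 61.75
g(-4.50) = -81.38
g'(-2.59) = 17.30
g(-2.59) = -9.36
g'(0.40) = -8.32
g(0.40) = -9.30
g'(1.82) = -1.70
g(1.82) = -17.84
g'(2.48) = 5.49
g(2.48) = -16.74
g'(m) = 3*m^2 - 2*m - 8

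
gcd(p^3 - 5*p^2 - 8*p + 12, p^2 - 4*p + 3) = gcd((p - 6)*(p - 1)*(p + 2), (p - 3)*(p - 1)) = p - 1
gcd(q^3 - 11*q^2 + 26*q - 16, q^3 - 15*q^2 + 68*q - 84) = q - 2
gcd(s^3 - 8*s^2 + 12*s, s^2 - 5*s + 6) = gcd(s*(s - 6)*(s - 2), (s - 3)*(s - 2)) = s - 2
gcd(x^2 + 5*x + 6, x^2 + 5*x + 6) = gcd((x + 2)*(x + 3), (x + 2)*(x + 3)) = x^2 + 5*x + 6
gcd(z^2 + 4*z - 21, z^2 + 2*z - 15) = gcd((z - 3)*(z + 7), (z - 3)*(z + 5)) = z - 3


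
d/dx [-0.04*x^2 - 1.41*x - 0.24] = -0.08*x - 1.41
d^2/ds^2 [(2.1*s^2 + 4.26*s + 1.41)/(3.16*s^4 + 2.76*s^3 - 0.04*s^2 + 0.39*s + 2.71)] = (125.81856*s^8 + 620.356032*s^7 + 908.582976*s^6 + 529.342272*s^5 - 353.808288*s^4 - 954.150624*s^3 - 516.767544*s^2 - 60.638688*s + 22.575042)/(31.554496*s^12 + 82.680768*s^11 + 71.016576*s^10 + 30.614544*s^9 + 100.692528*s^8 + 150.44328*s^7 + 61.059332*s^6 + 19.50498*s^5 + 87.119088*s^4 + 60.614811*s^3 + 0.355281*s^2 + 8.592597*s + 19.902511)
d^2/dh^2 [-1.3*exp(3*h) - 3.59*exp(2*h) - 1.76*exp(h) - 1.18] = (-11.7*exp(2*h) - 14.36*exp(h) - 1.76)*exp(h)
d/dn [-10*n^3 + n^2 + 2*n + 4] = -30*n^2 + 2*n + 2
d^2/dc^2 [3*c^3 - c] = 18*c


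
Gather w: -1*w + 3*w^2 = 3*w^2 - w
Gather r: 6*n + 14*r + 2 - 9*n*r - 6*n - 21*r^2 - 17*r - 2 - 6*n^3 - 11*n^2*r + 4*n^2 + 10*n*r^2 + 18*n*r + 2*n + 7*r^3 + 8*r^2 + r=-6*n^3 + 4*n^2 + 2*n + 7*r^3 + r^2*(10*n - 13) + r*(-11*n^2 + 9*n - 2)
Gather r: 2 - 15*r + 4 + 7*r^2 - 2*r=7*r^2 - 17*r + 6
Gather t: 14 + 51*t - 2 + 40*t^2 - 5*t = 40*t^2 + 46*t + 12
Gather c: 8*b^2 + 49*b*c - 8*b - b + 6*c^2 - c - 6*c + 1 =8*b^2 - 9*b + 6*c^2 + c*(49*b - 7) + 1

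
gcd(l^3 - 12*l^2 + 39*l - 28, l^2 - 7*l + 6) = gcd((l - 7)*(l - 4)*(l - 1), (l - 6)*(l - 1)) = l - 1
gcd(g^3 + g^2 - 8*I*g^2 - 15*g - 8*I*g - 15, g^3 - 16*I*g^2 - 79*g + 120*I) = g^2 - 8*I*g - 15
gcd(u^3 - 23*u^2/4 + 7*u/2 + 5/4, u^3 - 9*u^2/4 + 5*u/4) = u - 1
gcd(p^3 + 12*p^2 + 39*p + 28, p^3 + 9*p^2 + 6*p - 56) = p^2 + 11*p + 28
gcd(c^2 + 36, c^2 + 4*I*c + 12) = c + 6*I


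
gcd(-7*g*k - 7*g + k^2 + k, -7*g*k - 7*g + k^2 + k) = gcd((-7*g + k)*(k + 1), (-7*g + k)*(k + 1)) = 7*g*k + 7*g - k^2 - k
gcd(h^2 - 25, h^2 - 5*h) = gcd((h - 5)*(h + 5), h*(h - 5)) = h - 5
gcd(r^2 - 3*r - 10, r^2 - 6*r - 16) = r + 2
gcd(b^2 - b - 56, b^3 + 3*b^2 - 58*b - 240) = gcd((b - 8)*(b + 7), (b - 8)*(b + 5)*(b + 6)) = b - 8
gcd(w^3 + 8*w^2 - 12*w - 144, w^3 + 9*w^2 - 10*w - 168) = w^2 + 2*w - 24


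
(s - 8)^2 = s^2 - 16*s + 64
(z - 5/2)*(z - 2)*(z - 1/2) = z^3 - 5*z^2 + 29*z/4 - 5/2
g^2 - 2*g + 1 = (g - 1)^2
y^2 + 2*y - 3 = (y - 1)*(y + 3)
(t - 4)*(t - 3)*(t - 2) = t^3 - 9*t^2 + 26*t - 24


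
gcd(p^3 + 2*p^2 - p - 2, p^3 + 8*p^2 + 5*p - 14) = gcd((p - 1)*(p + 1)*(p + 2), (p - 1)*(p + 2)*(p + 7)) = p^2 + p - 2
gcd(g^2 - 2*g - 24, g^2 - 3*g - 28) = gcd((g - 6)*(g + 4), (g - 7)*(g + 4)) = g + 4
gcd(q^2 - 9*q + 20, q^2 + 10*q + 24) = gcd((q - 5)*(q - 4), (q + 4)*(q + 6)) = 1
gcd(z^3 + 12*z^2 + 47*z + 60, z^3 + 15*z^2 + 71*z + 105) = z^2 + 8*z + 15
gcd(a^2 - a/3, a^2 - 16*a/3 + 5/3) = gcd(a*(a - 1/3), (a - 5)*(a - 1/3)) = a - 1/3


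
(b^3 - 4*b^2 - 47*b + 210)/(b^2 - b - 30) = (b^2 + 2*b - 35)/(b + 5)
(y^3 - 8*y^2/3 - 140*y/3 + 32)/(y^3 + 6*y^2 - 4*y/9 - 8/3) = 3*(y - 8)/(3*y + 2)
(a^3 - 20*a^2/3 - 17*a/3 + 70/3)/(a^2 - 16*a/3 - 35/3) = (3*a^2 + a - 10)/(3*a + 5)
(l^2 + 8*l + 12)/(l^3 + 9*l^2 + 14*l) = (l + 6)/(l*(l + 7))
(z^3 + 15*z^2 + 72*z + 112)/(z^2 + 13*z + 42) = (z^2 + 8*z + 16)/(z + 6)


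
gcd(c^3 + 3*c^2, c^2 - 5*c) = c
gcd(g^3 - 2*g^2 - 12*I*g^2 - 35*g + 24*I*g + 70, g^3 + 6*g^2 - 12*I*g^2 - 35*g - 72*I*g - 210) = g^2 - 12*I*g - 35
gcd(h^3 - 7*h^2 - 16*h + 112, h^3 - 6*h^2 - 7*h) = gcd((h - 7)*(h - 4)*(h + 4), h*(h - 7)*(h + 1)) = h - 7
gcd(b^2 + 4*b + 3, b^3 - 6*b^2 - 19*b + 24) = b + 3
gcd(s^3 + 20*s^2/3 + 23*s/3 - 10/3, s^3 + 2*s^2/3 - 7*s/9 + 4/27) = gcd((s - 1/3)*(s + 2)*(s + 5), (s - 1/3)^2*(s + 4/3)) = s - 1/3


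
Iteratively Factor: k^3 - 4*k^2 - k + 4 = (k - 1)*(k^2 - 3*k - 4) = (k - 1)*(k + 1)*(k - 4)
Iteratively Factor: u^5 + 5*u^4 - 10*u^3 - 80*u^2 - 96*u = (u)*(u^4 + 5*u^3 - 10*u^2 - 80*u - 96) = u*(u + 3)*(u^3 + 2*u^2 - 16*u - 32) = u*(u + 3)*(u + 4)*(u^2 - 2*u - 8) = u*(u + 2)*(u + 3)*(u + 4)*(u - 4)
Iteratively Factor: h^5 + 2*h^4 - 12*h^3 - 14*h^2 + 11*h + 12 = (h - 3)*(h^4 + 5*h^3 + 3*h^2 - 5*h - 4) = (h - 3)*(h - 1)*(h^3 + 6*h^2 + 9*h + 4) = (h - 3)*(h - 1)*(h + 1)*(h^2 + 5*h + 4) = (h - 3)*(h - 1)*(h + 1)*(h + 4)*(h + 1)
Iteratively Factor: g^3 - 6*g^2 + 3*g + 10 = (g + 1)*(g^2 - 7*g + 10) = (g - 5)*(g + 1)*(g - 2)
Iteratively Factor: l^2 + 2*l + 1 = (l + 1)*(l + 1)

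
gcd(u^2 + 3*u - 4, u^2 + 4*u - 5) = u - 1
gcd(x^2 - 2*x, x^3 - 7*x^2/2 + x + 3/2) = 1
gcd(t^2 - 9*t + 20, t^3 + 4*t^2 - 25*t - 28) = t - 4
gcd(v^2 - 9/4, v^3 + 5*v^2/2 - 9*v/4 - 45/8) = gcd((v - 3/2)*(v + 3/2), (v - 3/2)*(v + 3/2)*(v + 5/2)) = v^2 - 9/4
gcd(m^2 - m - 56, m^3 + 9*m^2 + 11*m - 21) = m + 7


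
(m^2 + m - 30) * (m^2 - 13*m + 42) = m^4 - 12*m^3 - m^2 + 432*m - 1260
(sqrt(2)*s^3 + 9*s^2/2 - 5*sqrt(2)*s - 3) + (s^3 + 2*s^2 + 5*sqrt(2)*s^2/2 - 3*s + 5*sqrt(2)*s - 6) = s^3 + sqrt(2)*s^3 + 5*sqrt(2)*s^2/2 + 13*s^2/2 - 3*s - 9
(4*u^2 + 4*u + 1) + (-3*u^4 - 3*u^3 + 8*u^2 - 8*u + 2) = -3*u^4 - 3*u^3 + 12*u^2 - 4*u + 3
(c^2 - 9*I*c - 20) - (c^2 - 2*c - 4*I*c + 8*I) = 2*c - 5*I*c - 20 - 8*I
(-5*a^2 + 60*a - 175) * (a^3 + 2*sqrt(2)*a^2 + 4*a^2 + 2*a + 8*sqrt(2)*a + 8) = -5*a^5 - 10*sqrt(2)*a^4 + 40*a^4 + 55*a^3 + 80*sqrt(2)*a^3 - 620*a^2 + 130*sqrt(2)*a^2 - 1400*sqrt(2)*a + 130*a - 1400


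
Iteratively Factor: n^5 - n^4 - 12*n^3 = (n + 3)*(n^4 - 4*n^3) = (n - 4)*(n + 3)*(n^3) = n*(n - 4)*(n + 3)*(n^2) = n^2*(n - 4)*(n + 3)*(n)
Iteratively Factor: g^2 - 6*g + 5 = (g - 1)*(g - 5)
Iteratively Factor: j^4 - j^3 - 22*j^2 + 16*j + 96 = (j + 2)*(j^3 - 3*j^2 - 16*j + 48) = (j + 2)*(j + 4)*(j^2 - 7*j + 12) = (j - 3)*(j + 2)*(j + 4)*(j - 4)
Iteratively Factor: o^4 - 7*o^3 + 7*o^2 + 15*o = (o)*(o^3 - 7*o^2 + 7*o + 15) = o*(o - 5)*(o^2 - 2*o - 3) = o*(o - 5)*(o + 1)*(o - 3)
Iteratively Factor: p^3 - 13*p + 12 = (p - 3)*(p^2 + 3*p - 4) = (p - 3)*(p - 1)*(p + 4)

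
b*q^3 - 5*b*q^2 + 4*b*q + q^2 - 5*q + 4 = (q - 4)*(q - 1)*(b*q + 1)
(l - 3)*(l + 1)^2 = l^3 - l^2 - 5*l - 3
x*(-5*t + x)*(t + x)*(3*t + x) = -15*t^3*x - 17*t^2*x^2 - t*x^3 + x^4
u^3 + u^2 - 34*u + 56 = (u - 4)*(u - 2)*(u + 7)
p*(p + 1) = p^2 + p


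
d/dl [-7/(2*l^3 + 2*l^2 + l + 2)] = 7*(6*l^2 + 4*l + 1)/(2*l^3 + 2*l^2 + l + 2)^2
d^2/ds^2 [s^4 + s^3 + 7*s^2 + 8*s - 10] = 12*s^2 + 6*s + 14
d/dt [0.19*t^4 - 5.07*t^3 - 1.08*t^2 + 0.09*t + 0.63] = 0.76*t^3 - 15.21*t^2 - 2.16*t + 0.09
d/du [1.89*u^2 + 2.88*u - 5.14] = 3.78*u + 2.88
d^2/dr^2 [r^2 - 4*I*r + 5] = 2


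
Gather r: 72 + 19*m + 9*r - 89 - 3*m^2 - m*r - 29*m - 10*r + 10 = -3*m^2 - 10*m + r*(-m - 1) - 7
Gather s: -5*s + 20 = 20 - 5*s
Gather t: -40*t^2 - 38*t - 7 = -40*t^2 - 38*t - 7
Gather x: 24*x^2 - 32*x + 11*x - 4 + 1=24*x^2 - 21*x - 3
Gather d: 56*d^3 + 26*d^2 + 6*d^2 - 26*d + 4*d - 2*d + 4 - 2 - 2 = 56*d^3 + 32*d^2 - 24*d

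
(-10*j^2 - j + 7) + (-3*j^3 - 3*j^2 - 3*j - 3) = -3*j^3 - 13*j^2 - 4*j + 4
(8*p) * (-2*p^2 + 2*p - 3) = -16*p^3 + 16*p^2 - 24*p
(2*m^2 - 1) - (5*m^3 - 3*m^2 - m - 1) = -5*m^3 + 5*m^2 + m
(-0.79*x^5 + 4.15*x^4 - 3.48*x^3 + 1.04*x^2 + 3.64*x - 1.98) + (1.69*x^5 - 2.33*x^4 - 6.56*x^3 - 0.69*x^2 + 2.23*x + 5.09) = 0.9*x^5 + 1.82*x^4 - 10.04*x^3 + 0.35*x^2 + 5.87*x + 3.11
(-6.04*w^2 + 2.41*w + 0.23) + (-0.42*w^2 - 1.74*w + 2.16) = -6.46*w^2 + 0.67*w + 2.39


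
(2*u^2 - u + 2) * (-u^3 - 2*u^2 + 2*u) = -2*u^5 - 3*u^4 + 4*u^3 - 6*u^2 + 4*u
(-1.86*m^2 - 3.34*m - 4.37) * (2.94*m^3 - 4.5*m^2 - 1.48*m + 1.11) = -5.4684*m^5 - 1.4496*m^4 + 4.935*m^3 + 22.5436*m^2 + 2.7602*m - 4.8507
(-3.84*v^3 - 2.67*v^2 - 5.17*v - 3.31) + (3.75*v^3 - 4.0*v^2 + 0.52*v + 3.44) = -0.0899999999999999*v^3 - 6.67*v^2 - 4.65*v + 0.13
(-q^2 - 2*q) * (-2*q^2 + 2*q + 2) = 2*q^4 + 2*q^3 - 6*q^2 - 4*q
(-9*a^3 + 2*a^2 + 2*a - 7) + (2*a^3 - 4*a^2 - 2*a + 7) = -7*a^3 - 2*a^2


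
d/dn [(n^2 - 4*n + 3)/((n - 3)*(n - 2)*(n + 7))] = (-n^2 + 2*n - 9)/(n^4 + 10*n^3 - 3*n^2 - 140*n + 196)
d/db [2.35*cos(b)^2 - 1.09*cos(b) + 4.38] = (1.09 - 4.7*cos(b))*sin(b)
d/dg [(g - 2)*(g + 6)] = 2*g + 4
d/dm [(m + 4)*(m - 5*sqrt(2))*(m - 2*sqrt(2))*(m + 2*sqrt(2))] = 4*m^3 - 15*sqrt(2)*m^2 + 12*m^2 - 40*sqrt(2)*m - 16*m - 32 + 40*sqrt(2)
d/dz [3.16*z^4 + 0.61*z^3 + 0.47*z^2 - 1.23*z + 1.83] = 12.64*z^3 + 1.83*z^2 + 0.94*z - 1.23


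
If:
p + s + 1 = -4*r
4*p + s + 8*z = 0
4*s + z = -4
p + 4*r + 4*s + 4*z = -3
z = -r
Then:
No Solution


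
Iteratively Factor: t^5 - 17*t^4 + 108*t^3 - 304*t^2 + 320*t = (t)*(t^4 - 17*t^3 + 108*t^2 - 304*t + 320) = t*(t - 5)*(t^3 - 12*t^2 + 48*t - 64) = t*(t - 5)*(t - 4)*(t^2 - 8*t + 16) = t*(t - 5)*(t - 4)^2*(t - 4)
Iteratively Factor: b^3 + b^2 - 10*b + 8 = (b - 1)*(b^2 + 2*b - 8) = (b - 1)*(b + 4)*(b - 2)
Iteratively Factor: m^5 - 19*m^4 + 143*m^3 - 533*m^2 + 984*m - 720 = (m - 3)*(m^4 - 16*m^3 + 95*m^2 - 248*m + 240) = (m - 5)*(m - 3)*(m^3 - 11*m^2 + 40*m - 48) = (m - 5)*(m - 4)*(m - 3)*(m^2 - 7*m + 12) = (m - 5)*(m - 4)^2*(m - 3)*(m - 3)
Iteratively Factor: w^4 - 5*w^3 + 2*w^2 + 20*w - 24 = (w - 2)*(w^3 - 3*w^2 - 4*w + 12) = (w - 2)*(w + 2)*(w^2 - 5*w + 6) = (w - 2)^2*(w + 2)*(w - 3)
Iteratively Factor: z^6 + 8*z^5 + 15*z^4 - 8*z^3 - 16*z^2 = (z + 1)*(z^5 + 7*z^4 + 8*z^3 - 16*z^2) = z*(z + 1)*(z^4 + 7*z^3 + 8*z^2 - 16*z) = z*(z + 1)*(z + 4)*(z^3 + 3*z^2 - 4*z) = z*(z + 1)*(z + 4)^2*(z^2 - z) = z^2*(z + 1)*(z + 4)^2*(z - 1)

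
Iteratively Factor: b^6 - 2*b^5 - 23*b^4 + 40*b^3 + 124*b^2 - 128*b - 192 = (b + 2)*(b^5 - 4*b^4 - 15*b^3 + 70*b^2 - 16*b - 96) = (b - 2)*(b + 2)*(b^4 - 2*b^3 - 19*b^2 + 32*b + 48) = (b - 3)*(b - 2)*(b + 2)*(b^3 + b^2 - 16*b - 16) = (b - 3)*(b - 2)*(b + 1)*(b + 2)*(b^2 - 16) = (b - 3)*(b - 2)*(b + 1)*(b + 2)*(b + 4)*(b - 4)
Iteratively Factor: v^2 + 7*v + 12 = (v + 3)*(v + 4)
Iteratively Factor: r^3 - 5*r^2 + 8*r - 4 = (r - 2)*(r^2 - 3*r + 2) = (r - 2)^2*(r - 1)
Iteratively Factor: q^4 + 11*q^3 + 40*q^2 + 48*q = (q)*(q^3 + 11*q^2 + 40*q + 48) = q*(q + 4)*(q^2 + 7*q + 12) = q*(q + 4)^2*(q + 3)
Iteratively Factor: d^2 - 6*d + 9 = (d - 3)*(d - 3)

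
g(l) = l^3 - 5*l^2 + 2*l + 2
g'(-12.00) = 554.00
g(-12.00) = -2470.00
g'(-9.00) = 335.00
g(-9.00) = -1150.00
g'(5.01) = 27.20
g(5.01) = 12.27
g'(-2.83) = 54.33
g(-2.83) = -66.37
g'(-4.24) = 98.33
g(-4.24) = -172.59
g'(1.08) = -5.30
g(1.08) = -0.41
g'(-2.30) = 40.87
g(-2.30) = -41.22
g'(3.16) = 0.36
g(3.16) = -10.05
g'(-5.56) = 150.34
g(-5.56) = -335.57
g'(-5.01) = 127.40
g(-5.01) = -259.27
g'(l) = 3*l^2 - 10*l + 2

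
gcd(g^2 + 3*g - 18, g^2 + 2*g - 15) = g - 3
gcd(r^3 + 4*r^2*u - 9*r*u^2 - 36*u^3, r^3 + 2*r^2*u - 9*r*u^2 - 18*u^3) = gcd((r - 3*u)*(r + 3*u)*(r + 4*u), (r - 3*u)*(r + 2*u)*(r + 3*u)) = r^2 - 9*u^2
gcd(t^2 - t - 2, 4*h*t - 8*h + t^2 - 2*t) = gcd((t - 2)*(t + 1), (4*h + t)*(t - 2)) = t - 2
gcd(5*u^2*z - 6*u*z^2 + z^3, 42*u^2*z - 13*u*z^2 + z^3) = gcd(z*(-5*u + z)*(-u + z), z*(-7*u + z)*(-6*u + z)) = z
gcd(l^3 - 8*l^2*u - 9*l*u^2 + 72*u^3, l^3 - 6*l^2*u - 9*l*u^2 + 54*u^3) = -l^2 + 9*u^2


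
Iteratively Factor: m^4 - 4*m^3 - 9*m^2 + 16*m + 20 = (m + 1)*(m^3 - 5*m^2 - 4*m + 20) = (m - 2)*(m + 1)*(m^2 - 3*m - 10) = (m - 5)*(m - 2)*(m + 1)*(m + 2)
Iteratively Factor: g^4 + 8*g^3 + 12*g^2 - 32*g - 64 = (g - 2)*(g^3 + 10*g^2 + 32*g + 32) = (g - 2)*(g + 4)*(g^2 + 6*g + 8) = (g - 2)*(g + 2)*(g + 4)*(g + 4)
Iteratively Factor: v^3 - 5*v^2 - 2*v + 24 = (v - 4)*(v^2 - v - 6) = (v - 4)*(v + 2)*(v - 3)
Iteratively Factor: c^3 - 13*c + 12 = (c - 3)*(c^2 + 3*c - 4) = (c - 3)*(c + 4)*(c - 1)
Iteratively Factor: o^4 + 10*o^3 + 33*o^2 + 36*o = (o + 3)*(o^3 + 7*o^2 + 12*o) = (o + 3)*(o + 4)*(o^2 + 3*o) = o*(o + 3)*(o + 4)*(o + 3)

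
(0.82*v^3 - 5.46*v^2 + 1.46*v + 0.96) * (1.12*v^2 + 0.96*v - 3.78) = 0.9184*v^5 - 5.328*v^4 - 6.706*v^3 + 23.1156*v^2 - 4.5972*v - 3.6288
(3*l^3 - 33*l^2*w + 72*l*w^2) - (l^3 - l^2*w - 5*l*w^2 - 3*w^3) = 2*l^3 - 32*l^2*w + 77*l*w^2 + 3*w^3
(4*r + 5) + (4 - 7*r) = 9 - 3*r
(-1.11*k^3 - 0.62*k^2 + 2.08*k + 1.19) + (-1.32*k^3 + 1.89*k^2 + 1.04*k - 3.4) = -2.43*k^3 + 1.27*k^2 + 3.12*k - 2.21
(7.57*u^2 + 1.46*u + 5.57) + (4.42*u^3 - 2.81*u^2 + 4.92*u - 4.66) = 4.42*u^3 + 4.76*u^2 + 6.38*u + 0.91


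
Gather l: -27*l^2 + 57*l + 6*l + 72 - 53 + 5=-27*l^2 + 63*l + 24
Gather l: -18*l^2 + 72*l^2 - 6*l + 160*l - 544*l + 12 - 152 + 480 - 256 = 54*l^2 - 390*l + 84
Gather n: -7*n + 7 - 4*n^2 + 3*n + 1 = -4*n^2 - 4*n + 8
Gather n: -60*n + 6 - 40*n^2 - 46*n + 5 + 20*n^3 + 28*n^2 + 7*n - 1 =20*n^3 - 12*n^2 - 99*n + 10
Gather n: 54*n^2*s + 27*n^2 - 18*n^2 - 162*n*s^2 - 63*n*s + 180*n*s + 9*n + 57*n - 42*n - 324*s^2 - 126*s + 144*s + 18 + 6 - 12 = n^2*(54*s + 9) + n*(-162*s^2 + 117*s + 24) - 324*s^2 + 18*s + 12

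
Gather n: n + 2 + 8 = n + 10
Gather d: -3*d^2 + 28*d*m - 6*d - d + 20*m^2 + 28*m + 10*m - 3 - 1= -3*d^2 + d*(28*m - 7) + 20*m^2 + 38*m - 4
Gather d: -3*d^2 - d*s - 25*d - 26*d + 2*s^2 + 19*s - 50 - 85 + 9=-3*d^2 + d*(-s - 51) + 2*s^2 + 19*s - 126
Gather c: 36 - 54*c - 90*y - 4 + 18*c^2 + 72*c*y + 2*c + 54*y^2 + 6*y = 18*c^2 + c*(72*y - 52) + 54*y^2 - 84*y + 32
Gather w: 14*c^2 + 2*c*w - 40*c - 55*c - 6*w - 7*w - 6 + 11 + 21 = 14*c^2 - 95*c + w*(2*c - 13) + 26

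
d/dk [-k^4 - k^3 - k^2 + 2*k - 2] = -4*k^3 - 3*k^2 - 2*k + 2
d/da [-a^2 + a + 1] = 1 - 2*a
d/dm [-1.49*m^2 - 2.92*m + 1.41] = -2.98*m - 2.92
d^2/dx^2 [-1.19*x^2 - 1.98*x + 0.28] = -2.38000000000000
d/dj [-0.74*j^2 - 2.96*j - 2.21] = -1.48*j - 2.96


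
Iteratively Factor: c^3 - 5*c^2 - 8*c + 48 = (c - 4)*(c^2 - c - 12) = (c - 4)*(c + 3)*(c - 4)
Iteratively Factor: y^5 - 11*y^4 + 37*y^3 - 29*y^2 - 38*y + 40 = (y - 2)*(y^4 - 9*y^3 + 19*y^2 + 9*y - 20) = (y - 2)*(y - 1)*(y^3 - 8*y^2 + 11*y + 20) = (y - 5)*(y - 2)*(y - 1)*(y^2 - 3*y - 4) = (y - 5)*(y - 4)*(y - 2)*(y - 1)*(y + 1)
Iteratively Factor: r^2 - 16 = (r + 4)*(r - 4)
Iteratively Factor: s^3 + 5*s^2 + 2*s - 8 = (s - 1)*(s^2 + 6*s + 8) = (s - 1)*(s + 4)*(s + 2)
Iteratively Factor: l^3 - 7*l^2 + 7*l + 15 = (l + 1)*(l^2 - 8*l + 15) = (l - 5)*(l + 1)*(l - 3)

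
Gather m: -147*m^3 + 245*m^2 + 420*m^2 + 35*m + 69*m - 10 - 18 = -147*m^3 + 665*m^2 + 104*m - 28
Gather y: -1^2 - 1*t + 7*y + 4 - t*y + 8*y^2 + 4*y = -t + 8*y^2 + y*(11 - t) + 3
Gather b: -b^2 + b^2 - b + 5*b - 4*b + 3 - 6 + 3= 0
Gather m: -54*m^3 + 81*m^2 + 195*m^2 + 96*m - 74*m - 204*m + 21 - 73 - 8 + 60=-54*m^3 + 276*m^2 - 182*m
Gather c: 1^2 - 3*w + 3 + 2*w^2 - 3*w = 2*w^2 - 6*w + 4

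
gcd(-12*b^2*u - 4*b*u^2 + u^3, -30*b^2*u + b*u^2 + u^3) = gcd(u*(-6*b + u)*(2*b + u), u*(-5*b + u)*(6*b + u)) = u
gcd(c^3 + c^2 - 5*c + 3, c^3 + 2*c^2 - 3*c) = c^2 + 2*c - 3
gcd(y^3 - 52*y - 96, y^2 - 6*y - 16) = y^2 - 6*y - 16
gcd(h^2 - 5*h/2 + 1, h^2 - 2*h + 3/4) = h - 1/2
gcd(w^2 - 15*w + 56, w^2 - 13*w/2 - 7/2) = w - 7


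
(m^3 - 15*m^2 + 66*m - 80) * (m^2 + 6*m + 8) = m^5 - 9*m^4 - 16*m^3 + 196*m^2 + 48*m - 640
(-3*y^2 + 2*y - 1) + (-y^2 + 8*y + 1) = -4*y^2 + 10*y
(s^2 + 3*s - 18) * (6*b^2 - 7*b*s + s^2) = 6*b^2*s^2 + 18*b^2*s - 108*b^2 - 7*b*s^3 - 21*b*s^2 + 126*b*s + s^4 + 3*s^3 - 18*s^2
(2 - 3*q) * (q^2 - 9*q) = -3*q^3 + 29*q^2 - 18*q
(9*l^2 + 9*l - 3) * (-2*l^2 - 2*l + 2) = -18*l^4 - 36*l^3 + 6*l^2 + 24*l - 6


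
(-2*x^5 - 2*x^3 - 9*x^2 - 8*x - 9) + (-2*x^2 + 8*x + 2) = -2*x^5 - 2*x^3 - 11*x^2 - 7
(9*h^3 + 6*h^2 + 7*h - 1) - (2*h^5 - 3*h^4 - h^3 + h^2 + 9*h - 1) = -2*h^5 + 3*h^4 + 10*h^3 + 5*h^2 - 2*h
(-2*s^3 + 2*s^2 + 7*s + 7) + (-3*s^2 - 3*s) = -2*s^3 - s^2 + 4*s + 7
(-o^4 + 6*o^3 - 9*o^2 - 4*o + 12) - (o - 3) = -o^4 + 6*o^3 - 9*o^2 - 5*o + 15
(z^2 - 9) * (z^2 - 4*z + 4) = z^4 - 4*z^3 - 5*z^2 + 36*z - 36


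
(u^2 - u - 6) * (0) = 0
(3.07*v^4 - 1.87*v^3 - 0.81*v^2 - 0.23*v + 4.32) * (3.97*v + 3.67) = 12.1879*v^5 + 3.843*v^4 - 10.0786*v^3 - 3.8858*v^2 + 16.3063*v + 15.8544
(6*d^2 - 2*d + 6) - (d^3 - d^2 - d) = -d^3 + 7*d^2 - d + 6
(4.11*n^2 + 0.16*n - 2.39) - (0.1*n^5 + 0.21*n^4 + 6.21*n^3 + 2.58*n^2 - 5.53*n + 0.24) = -0.1*n^5 - 0.21*n^4 - 6.21*n^3 + 1.53*n^2 + 5.69*n - 2.63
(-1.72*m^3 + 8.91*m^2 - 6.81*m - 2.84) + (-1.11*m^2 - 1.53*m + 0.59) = -1.72*m^3 + 7.8*m^2 - 8.34*m - 2.25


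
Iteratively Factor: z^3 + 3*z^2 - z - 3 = (z + 3)*(z^2 - 1) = (z - 1)*(z + 3)*(z + 1)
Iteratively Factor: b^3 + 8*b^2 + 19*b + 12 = (b + 3)*(b^2 + 5*b + 4) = (b + 3)*(b + 4)*(b + 1)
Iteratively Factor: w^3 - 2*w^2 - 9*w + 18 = (w - 2)*(w^2 - 9) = (w - 3)*(w - 2)*(w + 3)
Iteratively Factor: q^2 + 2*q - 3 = (q - 1)*(q + 3)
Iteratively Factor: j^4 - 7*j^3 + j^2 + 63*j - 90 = (j + 3)*(j^3 - 10*j^2 + 31*j - 30) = (j - 5)*(j + 3)*(j^2 - 5*j + 6) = (j - 5)*(j - 3)*(j + 3)*(j - 2)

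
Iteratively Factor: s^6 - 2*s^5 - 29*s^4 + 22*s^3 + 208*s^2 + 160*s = (s)*(s^5 - 2*s^4 - 29*s^3 + 22*s^2 + 208*s + 160) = s*(s + 4)*(s^4 - 6*s^3 - 5*s^2 + 42*s + 40) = s*(s - 4)*(s + 4)*(s^3 - 2*s^2 - 13*s - 10) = s*(s - 5)*(s - 4)*(s + 4)*(s^2 + 3*s + 2) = s*(s - 5)*(s - 4)*(s + 1)*(s + 4)*(s + 2)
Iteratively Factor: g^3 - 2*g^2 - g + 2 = (g - 1)*(g^2 - g - 2) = (g - 1)*(g + 1)*(g - 2)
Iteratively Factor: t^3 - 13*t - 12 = (t - 4)*(t^2 + 4*t + 3) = (t - 4)*(t + 3)*(t + 1)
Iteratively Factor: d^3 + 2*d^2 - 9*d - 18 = (d - 3)*(d^2 + 5*d + 6) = (d - 3)*(d + 2)*(d + 3)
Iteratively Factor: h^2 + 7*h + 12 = (h + 3)*(h + 4)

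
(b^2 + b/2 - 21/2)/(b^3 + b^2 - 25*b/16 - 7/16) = 8*(2*b^2 + b - 21)/(16*b^3 + 16*b^2 - 25*b - 7)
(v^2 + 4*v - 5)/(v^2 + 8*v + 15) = (v - 1)/(v + 3)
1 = 1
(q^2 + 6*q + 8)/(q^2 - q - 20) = (q + 2)/(q - 5)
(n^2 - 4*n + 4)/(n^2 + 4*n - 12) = (n - 2)/(n + 6)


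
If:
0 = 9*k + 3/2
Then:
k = -1/6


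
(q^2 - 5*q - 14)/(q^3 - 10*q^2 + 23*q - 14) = (q + 2)/(q^2 - 3*q + 2)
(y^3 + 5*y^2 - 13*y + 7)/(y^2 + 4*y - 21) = (y^2 - 2*y + 1)/(y - 3)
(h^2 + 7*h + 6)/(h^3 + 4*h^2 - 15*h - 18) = 1/(h - 3)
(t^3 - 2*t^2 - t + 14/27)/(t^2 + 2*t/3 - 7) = (t^2 + t/3 - 2/9)/(t + 3)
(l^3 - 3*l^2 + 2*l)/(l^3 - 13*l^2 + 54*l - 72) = l*(l^2 - 3*l + 2)/(l^3 - 13*l^2 + 54*l - 72)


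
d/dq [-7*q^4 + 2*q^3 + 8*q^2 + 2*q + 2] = -28*q^3 + 6*q^2 + 16*q + 2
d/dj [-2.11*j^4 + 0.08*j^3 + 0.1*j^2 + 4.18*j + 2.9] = -8.44*j^3 + 0.24*j^2 + 0.2*j + 4.18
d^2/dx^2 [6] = 0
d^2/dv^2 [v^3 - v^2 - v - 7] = 6*v - 2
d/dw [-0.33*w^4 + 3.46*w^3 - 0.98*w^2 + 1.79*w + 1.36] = -1.32*w^3 + 10.38*w^2 - 1.96*w + 1.79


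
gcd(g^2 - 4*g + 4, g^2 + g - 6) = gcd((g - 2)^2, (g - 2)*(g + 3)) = g - 2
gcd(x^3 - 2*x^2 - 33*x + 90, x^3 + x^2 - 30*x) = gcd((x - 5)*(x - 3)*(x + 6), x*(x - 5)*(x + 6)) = x^2 + x - 30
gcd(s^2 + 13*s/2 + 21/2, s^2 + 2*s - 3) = s + 3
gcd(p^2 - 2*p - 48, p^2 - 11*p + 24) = p - 8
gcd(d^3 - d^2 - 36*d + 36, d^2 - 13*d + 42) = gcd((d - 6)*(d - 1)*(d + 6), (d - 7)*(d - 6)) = d - 6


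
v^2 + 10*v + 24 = (v + 4)*(v + 6)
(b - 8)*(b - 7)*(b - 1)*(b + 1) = b^4 - 15*b^3 + 55*b^2 + 15*b - 56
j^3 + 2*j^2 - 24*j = j*(j - 4)*(j + 6)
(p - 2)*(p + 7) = p^2 + 5*p - 14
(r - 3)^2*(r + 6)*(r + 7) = r^4 + 7*r^3 - 27*r^2 - 135*r + 378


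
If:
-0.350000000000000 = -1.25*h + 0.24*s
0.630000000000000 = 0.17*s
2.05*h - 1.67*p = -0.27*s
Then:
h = 0.99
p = 1.82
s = 3.71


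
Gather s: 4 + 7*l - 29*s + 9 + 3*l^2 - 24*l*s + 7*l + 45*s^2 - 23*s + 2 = 3*l^2 + 14*l + 45*s^2 + s*(-24*l - 52) + 15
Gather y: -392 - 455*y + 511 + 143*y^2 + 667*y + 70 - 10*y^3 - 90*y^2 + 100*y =-10*y^3 + 53*y^2 + 312*y + 189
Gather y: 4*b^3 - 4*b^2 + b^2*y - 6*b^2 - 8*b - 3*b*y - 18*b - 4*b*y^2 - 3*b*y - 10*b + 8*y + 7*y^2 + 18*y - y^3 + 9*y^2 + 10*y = 4*b^3 - 10*b^2 - 36*b - y^3 + y^2*(16 - 4*b) + y*(b^2 - 6*b + 36)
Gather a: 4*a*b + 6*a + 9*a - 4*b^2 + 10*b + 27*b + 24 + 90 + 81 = a*(4*b + 15) - 4*b^2 + 37*b + 195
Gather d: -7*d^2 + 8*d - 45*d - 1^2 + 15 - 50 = -7*d^2 - 37*d - 36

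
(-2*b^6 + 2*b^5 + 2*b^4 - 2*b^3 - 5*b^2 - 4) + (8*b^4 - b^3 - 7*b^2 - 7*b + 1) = -2*b^6 + 2*b^5 + 10*b^4 - 3*b^3 - 12*b^2 - 7*b - 3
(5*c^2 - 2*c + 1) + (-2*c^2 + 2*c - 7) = 3*c^2 - 6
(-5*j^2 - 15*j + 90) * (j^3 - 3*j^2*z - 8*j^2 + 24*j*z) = -5*j^5 + 15*j^4*z + 25*j^4 - 75*j^3*z + 210*j^3 - 630*j^2*z - 720*j^2 + 2160*j*z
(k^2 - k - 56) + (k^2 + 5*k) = 2*k^2 + 4*k - 56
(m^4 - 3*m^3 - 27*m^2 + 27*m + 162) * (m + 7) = m^5 + 4*m^4 - 48*m^3 - 162*m^2 + 351*m + 1134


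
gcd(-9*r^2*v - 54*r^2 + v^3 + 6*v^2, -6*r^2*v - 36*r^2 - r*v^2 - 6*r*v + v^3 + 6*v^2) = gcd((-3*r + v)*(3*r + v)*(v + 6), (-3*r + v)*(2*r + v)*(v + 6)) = 3*r*v + 18*r - v^2 - 6*v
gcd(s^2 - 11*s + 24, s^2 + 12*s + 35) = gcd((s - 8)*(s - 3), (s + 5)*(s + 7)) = 1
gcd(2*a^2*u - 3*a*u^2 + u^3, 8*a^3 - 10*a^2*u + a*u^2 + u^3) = 2*a^2 - 3*a*u + u^2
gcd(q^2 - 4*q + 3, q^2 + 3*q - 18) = q - 3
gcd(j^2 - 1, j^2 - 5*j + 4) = j - 1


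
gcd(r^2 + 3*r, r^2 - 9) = r + 3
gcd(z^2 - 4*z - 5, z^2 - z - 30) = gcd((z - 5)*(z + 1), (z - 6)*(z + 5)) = 1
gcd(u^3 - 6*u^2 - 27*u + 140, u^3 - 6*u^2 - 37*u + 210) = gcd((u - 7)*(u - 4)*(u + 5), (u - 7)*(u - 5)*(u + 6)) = u - 7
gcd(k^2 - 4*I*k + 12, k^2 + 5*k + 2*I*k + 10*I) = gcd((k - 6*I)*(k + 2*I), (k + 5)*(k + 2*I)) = k + 2*I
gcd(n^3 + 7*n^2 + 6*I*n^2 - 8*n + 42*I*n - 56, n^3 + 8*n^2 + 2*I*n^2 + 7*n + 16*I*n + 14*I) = n^2 + n*(7 + 2*I) + 14*I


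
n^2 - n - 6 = (n - 3)*(n + 2)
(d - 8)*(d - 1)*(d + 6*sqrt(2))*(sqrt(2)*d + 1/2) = sqrt(2)*d^4 - 9*sqrt(2)*d^3 + 25*d^3/2 - 225*d^2/2 + 11*sqrt(2)*d^2 - 27*sqrt(2)*d + 100*d + 24*sqrt(2)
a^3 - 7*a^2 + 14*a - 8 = (a - 4)*(a - 2)*(a - 1)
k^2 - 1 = (k - 1)*(k + 1)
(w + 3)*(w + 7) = w^2 + 10*w + 21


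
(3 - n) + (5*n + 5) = 4*n + 8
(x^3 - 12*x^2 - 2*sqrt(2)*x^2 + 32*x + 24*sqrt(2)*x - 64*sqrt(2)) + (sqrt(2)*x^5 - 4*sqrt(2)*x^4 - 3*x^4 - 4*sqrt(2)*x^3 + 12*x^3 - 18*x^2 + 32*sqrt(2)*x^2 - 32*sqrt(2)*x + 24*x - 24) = sqrt(2)*x^5 - 4*sqrt(2)*x^4 - 3*x^4 - 4*sqrt(2)*x^3 + 13*x^3 - 30*x^2 + 30*sqrt(2)*x^2 - 8*sqrt(2)*x + 56*x - 64*sqrt(2) - 24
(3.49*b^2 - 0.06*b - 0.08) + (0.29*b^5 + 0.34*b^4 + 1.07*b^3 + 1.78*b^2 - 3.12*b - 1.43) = 0.29*b^5 + 0.34*b^4 + 1.07*b^3 + 5.27*b^2 - 3.18*b - 1.51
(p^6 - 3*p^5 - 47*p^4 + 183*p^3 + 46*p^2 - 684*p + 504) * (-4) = -4*p^6 + 12*p^5 + 188*p^4 - 732*p^3 - 184*p^2 + 2736*p - 2016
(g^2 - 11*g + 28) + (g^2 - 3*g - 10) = 2*g^2 - 14*g + 18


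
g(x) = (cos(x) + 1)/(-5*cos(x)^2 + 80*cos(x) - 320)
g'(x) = (-10*sin(x)*cos(x) + 80*sin(x))*(cos(x) + 1)/(-5*cos(x)^2 + 80*cos(x) - 320)^2 - sin(x)/(-5*cos(x)^2 + 80*cos(x) - 320) = -(cos(x) + 10)*sin(x)/(5*(cos(x) - 8)^3)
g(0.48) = -0.01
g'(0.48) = 0.00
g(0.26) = -0.01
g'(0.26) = 0.00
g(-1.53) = -0.00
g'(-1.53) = -0.00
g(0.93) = -0.01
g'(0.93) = 0.00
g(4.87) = -0.00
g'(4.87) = -0.00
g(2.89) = -0.00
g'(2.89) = 0.00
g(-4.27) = -0.00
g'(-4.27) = 0.00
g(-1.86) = -0.00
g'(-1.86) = -0.00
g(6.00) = -0.00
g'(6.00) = 0.00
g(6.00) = -0.00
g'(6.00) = 0.00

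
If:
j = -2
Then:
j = -2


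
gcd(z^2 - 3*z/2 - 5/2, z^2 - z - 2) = z + 1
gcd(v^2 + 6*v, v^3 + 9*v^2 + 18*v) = v^2 + 6*v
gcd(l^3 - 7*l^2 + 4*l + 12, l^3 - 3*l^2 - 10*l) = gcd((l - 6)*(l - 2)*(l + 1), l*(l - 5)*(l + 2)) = 1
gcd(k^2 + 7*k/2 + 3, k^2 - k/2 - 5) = k + 2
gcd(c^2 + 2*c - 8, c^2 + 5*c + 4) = c + 4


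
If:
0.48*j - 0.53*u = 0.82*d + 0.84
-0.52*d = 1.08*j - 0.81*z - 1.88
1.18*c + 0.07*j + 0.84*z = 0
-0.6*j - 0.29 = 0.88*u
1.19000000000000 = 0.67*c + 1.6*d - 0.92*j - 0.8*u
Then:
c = -2.61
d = 2.40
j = 3.13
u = -2.47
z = 3.40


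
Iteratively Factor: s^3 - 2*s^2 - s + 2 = (s + 1)*(s^2 - 3*s + 2) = (s - 1)*(s + 1)*(s - 2)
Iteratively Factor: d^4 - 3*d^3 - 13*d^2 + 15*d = (d - 5)*(d^3 + 2*d^2 - 3*d) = d*(d - 5)*(d^2 + 2*d - 3) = d*(d - 5)*(d - 1)*(d + 3)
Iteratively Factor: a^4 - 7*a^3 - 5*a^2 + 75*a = (a - 5)*(a^3 - 2*a^2 - 15*a) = (a - 5)^2*(a^2 + 3*a) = a*(a - 5)^2*(a + 3)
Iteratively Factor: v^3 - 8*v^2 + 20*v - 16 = (v - 2)*(v^2 - 6*v + 8) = (v - 2)^2*(v - 4)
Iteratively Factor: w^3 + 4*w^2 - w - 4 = (w - 1)*(w^2 + 5*w + 4) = (w - 1)*(w + 1)*(w + 4)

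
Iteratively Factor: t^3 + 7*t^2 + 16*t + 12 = (t + 2)*(t^2 + 5*t + 6) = (t + 2)*(t + 3)*(t + 2)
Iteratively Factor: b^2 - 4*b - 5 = (b + 1)*(b - 5)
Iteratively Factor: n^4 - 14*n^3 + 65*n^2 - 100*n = (n - 4)*(n^3 - 10*n^2 + 25*n) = n*(n - 4)*(n^2 - 10*n + 25) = n*(n - 5)*(n - 4)*(n - 5)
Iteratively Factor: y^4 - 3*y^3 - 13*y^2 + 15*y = (y)*(y^3 - 3*y^2 - 13*y + 15) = y*(y - 1)*(y^2 - 2*y - 15) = y*(y - 5)*(y - 1)*(y + 3)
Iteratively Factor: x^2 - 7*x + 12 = (x - 3)*(x - 4)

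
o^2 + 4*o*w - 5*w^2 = (o - w)*(o + 5*w)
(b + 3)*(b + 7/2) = b^2 + 13*b/2 + 21/2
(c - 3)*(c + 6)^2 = c^3 + 9*c^2 - 108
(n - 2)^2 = n^2 - 4*n + 4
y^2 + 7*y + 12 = (y + 3)*(y + 4)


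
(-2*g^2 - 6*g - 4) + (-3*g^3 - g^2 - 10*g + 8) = -3*g^3 - 3*g^2 - 16*g + 4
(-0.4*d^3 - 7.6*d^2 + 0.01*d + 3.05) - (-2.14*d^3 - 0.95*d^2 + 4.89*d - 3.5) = 1.74*d^3 - 6.65*d^2 - 4.88*d + 6.55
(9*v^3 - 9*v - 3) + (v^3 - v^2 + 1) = 10*v^3 - v^2 - 9*v - 2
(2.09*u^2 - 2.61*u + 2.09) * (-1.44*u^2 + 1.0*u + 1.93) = -3.0096*u^4 + 5.8484*u^3 - 1.5859*u^2 - 2.9473*u + 4.0337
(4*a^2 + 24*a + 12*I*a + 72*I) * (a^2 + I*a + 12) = 4*a^4 + 24*a^3 + 16*I*a^3 + 36*a^2 + 96*I*a^2 + 216*a + 144*I*a + 864*I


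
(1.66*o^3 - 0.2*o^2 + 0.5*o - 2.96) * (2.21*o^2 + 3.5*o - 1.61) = 3.6686*o^5 + 5.368*o^4 - 2.2676*o^3 - 4.4696*o^2 - 11.165*o + 4.7656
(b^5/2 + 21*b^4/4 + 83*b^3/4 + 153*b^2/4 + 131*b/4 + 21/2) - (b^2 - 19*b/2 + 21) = b^5/2 + 21*b^4/4 + 83*b^3/4 + 149*b^2/4 + 169*b/4 - 21/2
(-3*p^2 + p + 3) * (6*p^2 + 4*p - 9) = -18*p^4 - 6*p^3 + 49*p^2 + 3*p - 27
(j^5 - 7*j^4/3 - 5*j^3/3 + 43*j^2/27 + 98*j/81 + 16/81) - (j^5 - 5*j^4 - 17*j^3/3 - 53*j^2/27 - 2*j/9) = 8*j^4/3 + 4*j^3 + 32*j^2/9 + 116*j/81 + 16/81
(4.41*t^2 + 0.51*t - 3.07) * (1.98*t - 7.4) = 8.7318*t^3 - 31.6242*t^2 - 9.8526*t + 22.718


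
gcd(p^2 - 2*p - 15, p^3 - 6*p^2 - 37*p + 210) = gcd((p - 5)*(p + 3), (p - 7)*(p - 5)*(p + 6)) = p - 5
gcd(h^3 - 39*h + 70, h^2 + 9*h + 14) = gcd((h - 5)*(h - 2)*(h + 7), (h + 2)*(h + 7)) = h + 7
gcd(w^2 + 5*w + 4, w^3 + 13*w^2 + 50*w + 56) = w + 4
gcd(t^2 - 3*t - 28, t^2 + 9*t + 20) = t + 4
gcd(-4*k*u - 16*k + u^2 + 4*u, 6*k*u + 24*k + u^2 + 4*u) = u + 4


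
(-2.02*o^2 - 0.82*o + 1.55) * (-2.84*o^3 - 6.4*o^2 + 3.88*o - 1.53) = 5.7368*o^5 + 15.2568*o^4 - 6.9916*o^3 - 10.011*o^2 + 7.2686*o - 2.3715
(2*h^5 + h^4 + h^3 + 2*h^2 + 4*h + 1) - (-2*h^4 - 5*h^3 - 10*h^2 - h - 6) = 2*h^5 + 3*h^4 + 6*h^3 + 12*h^2 + 5*h + 7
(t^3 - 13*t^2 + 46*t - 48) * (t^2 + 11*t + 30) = t^5 - 2*t^4 - 67*t^3 + 68*t^2 + 852*t - 1440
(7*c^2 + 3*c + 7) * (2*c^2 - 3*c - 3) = 14*c^4 - 15*c^3 - 16*c^2 - 30*c - 21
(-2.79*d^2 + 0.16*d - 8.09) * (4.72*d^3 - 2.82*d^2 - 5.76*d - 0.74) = -13.1688*d^5 + 8.623*d^4 - 22.5656*d^3 + 23.9568*d^2 + 46.48*d + 5.9866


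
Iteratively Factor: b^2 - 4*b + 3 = (b - 1)*(b - 3)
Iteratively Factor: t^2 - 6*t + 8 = (t - 4)*(t - 2)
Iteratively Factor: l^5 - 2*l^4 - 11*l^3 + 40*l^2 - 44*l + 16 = (l - 2)*(l^4 - 11*l^2 + 18*l - 8) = (l - 2)*(l - 1)*(l^3 + l^2 - 10*l + 8) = (l - 2)*(l - 1)*(l + 4)*(l^2 - 3*l + 2) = (l - 2)*(l - 1)^2*(l + 4)*(l - 2)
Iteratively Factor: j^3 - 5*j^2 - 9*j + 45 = (j - 3)*(j^2 - 2*j - 15) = (j - 5)*(j - 3)*(j + 3)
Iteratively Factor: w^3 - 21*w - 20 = (w + 1)*(w^2 - w - 20) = (w - 5)*(w + 1)*(w + 4)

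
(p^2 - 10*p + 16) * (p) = p^3 - 10*p^2 + 16*p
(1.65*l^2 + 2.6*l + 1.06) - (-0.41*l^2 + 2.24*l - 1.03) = 2.06*l^2 + 0.36*l + 2.09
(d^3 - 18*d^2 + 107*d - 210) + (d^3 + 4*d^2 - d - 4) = 2*d^3 - 14*d^2 + 106*d - 214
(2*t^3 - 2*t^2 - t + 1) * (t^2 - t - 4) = 2*t^5 - 4*t^4 - 7*t^3 + 10*t^2 + 3*t - 4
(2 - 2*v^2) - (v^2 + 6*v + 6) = -3*v^2 - 6*v - 4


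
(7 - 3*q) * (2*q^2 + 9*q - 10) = -6*q^3 - 13*q^2 + 93*q - 70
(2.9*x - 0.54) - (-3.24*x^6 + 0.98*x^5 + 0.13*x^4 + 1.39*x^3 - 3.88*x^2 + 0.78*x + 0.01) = 3.24*x^6 - 0.98*x^5 - 0.13*x^4 - 1.39*x^3 + 3.88*x^2 + 2.12*x - 0.55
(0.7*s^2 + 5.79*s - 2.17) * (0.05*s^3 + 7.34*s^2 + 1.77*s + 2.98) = 0.035*s^5 + 5.4275*s^4 + 43.6291*s^3 - 3.5935*s^2 + 13.4133*s - 6.4666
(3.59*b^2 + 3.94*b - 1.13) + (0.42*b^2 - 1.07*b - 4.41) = 4.01*b^2 + 2.87*b - 5.54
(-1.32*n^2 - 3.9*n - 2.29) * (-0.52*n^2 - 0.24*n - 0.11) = 0.6864*n^4 + 2.3448*n^3 + 2.272*n^2 + 0.9786*n + 0.2519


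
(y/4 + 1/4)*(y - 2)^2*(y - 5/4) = y^4/4 - 17*y^3/16 + 15*y^2/16 + y - 5/4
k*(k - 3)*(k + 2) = k^3 - k^2 - 6*k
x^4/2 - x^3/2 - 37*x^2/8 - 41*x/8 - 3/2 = (x/2 + 1/2)*(x - 4)*(x + 1/2)*(x + 3/2)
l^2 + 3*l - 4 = (l - 1)*(l + 4)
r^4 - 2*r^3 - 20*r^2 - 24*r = r*(r - 6)*(r + 2)^2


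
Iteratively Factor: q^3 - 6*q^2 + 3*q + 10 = (q - 5)*(q^2 - q - 2) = (q - 5)*(q - 2)*(q + 1)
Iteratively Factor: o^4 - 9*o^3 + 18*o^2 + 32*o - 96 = (o - 4)*(o^3 - 5*o^2 - 2*o + 24) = (o - 4)^2*(o^2 - o - 6) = (o - 4)^2*(o - 3)*(o + 2)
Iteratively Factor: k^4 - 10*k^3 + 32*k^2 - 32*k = (k - 2)*(k^3 - 8*k^2 + 16*k) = k*(k - 2)*(k^2 - 8*k + 16) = k*(k - 4)*(k - 2)*(k - 4)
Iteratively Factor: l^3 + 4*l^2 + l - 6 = (l + 2)*(l^2 + 2*l - 3) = (l + 2)*(l + 3)*(l - 1)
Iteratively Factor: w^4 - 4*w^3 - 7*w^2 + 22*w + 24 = (w - 3)*(w^3 - w^2 - 10*w - 8) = (w - 3)*(w + 1)*(w^2 - 2*w - 8) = (w - 4)*(w - 3)*(w + 1)*(w + 2)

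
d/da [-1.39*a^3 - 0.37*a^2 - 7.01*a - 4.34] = -4.17*a^2 - 0.74*a - 7.01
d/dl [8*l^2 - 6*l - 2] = 16*l - 6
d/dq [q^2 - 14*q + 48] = 2*q - 14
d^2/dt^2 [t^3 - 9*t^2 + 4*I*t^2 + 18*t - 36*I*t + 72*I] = 6*t - 18 + 8*I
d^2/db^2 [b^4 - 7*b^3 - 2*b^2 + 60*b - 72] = 12*b^2 - 42*b - 4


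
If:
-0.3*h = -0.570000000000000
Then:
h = 1.90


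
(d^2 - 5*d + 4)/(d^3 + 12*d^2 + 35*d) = (d^2 - 5*d + 4)/(d*(d^2 + 12*d + 35))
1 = 1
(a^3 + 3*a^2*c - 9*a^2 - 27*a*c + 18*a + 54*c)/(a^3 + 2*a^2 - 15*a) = (a^2 + 3*a*c - 6*a - 18*c)/(a*(a + 5))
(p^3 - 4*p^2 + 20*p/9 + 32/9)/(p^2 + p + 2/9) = (3*p^2 - 14*p + 16)/(3*p + 1)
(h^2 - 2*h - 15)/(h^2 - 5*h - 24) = (h - 5)/(h - 8)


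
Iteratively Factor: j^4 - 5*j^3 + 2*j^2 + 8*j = (j - 2)*(j^3 - 3*j^2 - 4*j) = (j - 4)*(j - 2)*(j^2 + j) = (j - 4)*(j - 2)*(j + 1)*(j)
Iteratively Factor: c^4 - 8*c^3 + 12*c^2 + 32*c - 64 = (c - 2)*(c^3 - 6*c^2 + 32) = (c - 4)*(c - 2)*(c^2 - 2*c - 8) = (c - 4)^2*(c - 2)*(c + 2)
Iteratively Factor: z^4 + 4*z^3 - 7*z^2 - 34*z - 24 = (z - 3)*(z^3 + 7*z^2 + 14*z + 8) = (z - 3)*(z + 4)*(z^2 + 3*z + 2) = (z - 3)*(z + 2)*(z + 4)*(z + 1)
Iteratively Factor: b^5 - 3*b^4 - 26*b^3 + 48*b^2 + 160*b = (b - 5)*(b^4 + 2*b^3 - 16*b^2 - 32*b) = (b - 5)*(b + 2)*(b^3 - 16*b) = (b - 5)*(b - 4)*(b + 2)*(b^2 + 4*b) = b*(b - 5)*(b - 4)*(b + 2)*(b + 4)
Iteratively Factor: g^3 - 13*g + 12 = (g + 4)*(g^2 - 4*g + 3) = (g - 1)*(g + 4)*(g - 3)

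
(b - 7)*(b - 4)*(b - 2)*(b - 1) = b^4 - 14*b^3 + 63*b^2 - 106*b + 56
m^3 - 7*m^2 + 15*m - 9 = (m - 3)^2*(m - 1)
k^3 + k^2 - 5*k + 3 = (k - 1)^2*(k + 3)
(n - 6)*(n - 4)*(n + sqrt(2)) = n^3 - 10*n^2 + sqrt(2)*n^2 - 10*sqrt(2)*n + 24*n + 24*sqrt(2)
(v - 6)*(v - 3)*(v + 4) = v^3 - 5*v^2 - 18*v + 72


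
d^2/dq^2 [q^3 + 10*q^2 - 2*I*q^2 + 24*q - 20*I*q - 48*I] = 6*q + 20 - 4*I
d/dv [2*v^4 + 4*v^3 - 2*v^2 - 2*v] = 8*v^3 + 12*v^2 - 4*v - 2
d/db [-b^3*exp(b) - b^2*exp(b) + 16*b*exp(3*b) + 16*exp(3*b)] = (-b^3 - 4*b^2 + 48*b*exp(2*b) - 2*b + 64*exp(2*b))*exp(b)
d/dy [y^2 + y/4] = 2*y + 1/4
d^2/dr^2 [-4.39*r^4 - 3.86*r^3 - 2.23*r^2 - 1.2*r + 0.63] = -52.68*r^2 - 23.16*r - 4.46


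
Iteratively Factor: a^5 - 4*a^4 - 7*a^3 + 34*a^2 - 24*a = (a - 4)*(a^4 - 7*a^2 + 6*a) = (a - 4)*(a - 2)*(a^3 + 2*a^2 - 3*a) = (a - 4)*(a - 2)*(a - 1)*(a^2 + 3*a) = a*(a - 4)*(a - 2)*(a - 1)*(a + 3)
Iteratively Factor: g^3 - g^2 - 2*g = (g)*(g^2 - g - 2) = g*(g + 1)*(g - 2)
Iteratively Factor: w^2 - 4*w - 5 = (w + 1)*(w - 5)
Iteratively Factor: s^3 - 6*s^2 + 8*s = (s - 4)*(s^2 - 2*s) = s*(s - 4)*(s - 2)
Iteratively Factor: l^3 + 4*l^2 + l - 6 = (l - 1)*(l^2 + 5*l + 6) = (l - 1)*(l + 2)*(l + 3)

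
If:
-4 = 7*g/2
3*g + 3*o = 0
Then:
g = -8/7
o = 8/7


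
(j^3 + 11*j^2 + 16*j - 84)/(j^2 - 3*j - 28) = (-j^3 - 11*j^2 - 16*j + 84)/(-j^2 + 3*j + 28)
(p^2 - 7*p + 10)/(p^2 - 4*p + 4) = (p - 5)/(p - 2)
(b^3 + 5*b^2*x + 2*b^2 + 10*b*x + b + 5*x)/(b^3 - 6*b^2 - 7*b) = (b^2 + 5*b*x + b + 5*x)/(b*(b - 7))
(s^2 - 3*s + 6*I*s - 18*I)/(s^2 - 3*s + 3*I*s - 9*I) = (s + 6*I)/(s + 3*I)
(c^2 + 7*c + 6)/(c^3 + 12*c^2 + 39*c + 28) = (c + 6)/(c^2 + 11*c + 28)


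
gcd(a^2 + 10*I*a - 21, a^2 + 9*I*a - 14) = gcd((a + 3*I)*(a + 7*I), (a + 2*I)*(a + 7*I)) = a + 7*I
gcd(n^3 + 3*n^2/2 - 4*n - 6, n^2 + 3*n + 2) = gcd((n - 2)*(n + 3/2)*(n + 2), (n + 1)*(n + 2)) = n + 2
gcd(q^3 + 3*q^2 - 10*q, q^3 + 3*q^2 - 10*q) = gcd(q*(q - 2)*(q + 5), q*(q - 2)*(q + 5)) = q^3 + 3*q^2 - 10*q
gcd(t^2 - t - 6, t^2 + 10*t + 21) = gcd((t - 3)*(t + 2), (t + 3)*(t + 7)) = 1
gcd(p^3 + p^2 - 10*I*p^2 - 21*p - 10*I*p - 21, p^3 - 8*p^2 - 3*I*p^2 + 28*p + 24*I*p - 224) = p - 7*I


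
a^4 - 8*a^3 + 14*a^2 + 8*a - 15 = (a - 5)*(a - 3)*(a - 1)*(a + 1)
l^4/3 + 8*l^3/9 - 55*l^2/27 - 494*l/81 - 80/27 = (l/3 + 1)*(l - 8/3)*(l + 2/3)*(l + 5/3)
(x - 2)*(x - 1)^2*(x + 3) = x^4 - x^3 - 7*x^2 + 13*x - 6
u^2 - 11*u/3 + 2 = (u - 3)*(u - 2/3)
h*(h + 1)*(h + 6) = h^3 + 7*h^2 + 6*h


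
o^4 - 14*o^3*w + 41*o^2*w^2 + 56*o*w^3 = o*(o - 8*w)*(o - 7*w)*(o + w)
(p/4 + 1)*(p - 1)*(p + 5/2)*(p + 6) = p^4/4 + 23*p^3/8 + 73*p^2/8 + 11*p/4 - 15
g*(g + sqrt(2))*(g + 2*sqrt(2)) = g^3 + 3*sqrt(2)*g^2 + 4*g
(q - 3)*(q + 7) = q^2 + 4*q - 21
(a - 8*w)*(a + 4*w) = a^2 - 4*a*w - 32*w^2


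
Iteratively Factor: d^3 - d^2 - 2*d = (d + 1)*(d^2 - 2*d) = d*(d + 1)*(d - 2)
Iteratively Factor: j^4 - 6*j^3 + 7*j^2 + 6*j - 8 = (j - 2)*(j^3 - 4*j^2 - j + 4) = (j - 2)*(j + 1)*(j^2 - 5*j + 4) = (j - 4)*(j - 2)*(j + 1)*(j - 1)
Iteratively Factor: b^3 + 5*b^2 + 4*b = (b + 1)*(b^2 + 4*b) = (b + 1)*(b + 4)*(b)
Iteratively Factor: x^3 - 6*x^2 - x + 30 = (x - 3)*(x^2 - 3*x - 10) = (x - 3)*(x + 2)*(x - 5)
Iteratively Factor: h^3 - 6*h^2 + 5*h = (h)*(h^2 - 6*h + 5) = h*(h - 1)*(h - 5)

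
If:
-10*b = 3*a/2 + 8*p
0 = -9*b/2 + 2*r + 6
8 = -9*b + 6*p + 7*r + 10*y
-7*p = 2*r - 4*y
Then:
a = 2912*y/243 - 7600/243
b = 668/81 - 376*y/81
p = 32*y/9 - 40/9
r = 140/9 - 94*y/9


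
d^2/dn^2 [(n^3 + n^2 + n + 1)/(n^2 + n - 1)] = 2*(2*n^3 + 3*n^2 + 9*n + 4)/(n^6 + 3*n^5 - 5*n^3 + 3*n - 1)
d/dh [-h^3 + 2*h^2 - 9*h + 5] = -3*h^2 + 4*h - 9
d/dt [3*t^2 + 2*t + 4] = 6*t + 2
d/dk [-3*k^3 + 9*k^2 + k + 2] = -9*k^2 + 18*k + 1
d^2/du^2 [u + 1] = 0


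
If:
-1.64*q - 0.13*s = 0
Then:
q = -0.0792682926829268*s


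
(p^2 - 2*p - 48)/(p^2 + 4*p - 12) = (p - 8)/(p - 2)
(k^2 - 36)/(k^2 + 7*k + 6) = (k - 6)/(k + 1)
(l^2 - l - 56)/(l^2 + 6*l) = (l^2 - l - 56)/(l*(l + 6))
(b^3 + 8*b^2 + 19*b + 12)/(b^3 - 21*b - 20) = (b + 3)/(b - 5)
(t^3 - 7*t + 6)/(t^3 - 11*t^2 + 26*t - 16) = (t + 3)/(t - 8)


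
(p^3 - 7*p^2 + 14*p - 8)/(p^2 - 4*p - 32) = (-p^3 + 7*p^2 - 14*p + 8)/(-p^2 + 4*p + 32)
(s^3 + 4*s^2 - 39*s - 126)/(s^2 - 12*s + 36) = (s^2 + 10*s + 21)/(s - 6)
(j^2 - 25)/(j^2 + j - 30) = (j + 5)/(j + 6)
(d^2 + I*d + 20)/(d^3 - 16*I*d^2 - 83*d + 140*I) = (d + 5*I)/(d^2 - 12*I*d - 35)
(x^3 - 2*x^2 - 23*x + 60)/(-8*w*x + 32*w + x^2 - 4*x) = (x^2 + 2*x - 15)/(-8*w + x)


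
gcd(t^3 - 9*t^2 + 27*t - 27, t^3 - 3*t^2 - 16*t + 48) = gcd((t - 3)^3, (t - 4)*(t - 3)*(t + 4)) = t - 3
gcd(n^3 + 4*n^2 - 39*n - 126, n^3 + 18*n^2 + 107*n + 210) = n + 7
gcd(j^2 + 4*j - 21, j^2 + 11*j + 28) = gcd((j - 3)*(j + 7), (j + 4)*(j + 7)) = j + 7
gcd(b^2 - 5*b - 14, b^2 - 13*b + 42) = b - 7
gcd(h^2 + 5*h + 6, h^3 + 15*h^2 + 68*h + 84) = h + 2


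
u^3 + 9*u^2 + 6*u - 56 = (u - 2)*(u + 4)*(u + 7)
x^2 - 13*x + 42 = (x - 7)*(x - 6)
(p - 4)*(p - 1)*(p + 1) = p^3 - 4*p^2 - p + 4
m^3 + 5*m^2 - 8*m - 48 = (m - 3)*(m + 4)^2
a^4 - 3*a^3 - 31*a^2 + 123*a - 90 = (a - 5)*(a - 3)*(a - 1)*(a + 6)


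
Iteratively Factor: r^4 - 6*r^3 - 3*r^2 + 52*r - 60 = (r - 2)*(r^3 - 4*r^2 - 11*r + 30) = (r - 5)*(r - 2)*(r^2 + r - 6) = (r - 5)*(r - 2)^2*(r + 3)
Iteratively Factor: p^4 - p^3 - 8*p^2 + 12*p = (p - 2)*(p^3 + p^2 - 6*p) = p*(p - 2)*(p^2 + p - 6) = p*(p - 2)*(p + 3)*(p - 2)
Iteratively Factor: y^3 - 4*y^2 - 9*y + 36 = (y + 3)*(y^2 - 7*y + 12) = (y - 3)*(y + 3)*(y - 4)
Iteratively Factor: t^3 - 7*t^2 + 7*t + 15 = (t - 3)*(t^2 - 4*t - 5) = (t - 5)*(t - 3)*(t + 1)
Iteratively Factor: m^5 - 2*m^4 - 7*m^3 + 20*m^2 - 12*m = (m - 2)*(m^4 - 7*m^2 + 6*m) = (m - 2)^2*(m^3 + 2*m^2 - 3*m) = m*(m - 2)^2*(m^2 + 2*m - 3) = m*(m - 2)^2*(m - 1)*(m + 3)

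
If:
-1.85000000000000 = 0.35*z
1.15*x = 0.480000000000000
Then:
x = 0.42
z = -5.29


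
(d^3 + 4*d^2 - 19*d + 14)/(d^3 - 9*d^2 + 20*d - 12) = (d + 7)/(d - 6)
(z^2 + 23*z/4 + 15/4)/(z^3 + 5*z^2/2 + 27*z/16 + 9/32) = 8*(z + 5)/(8*z^2 + 14*z + 3)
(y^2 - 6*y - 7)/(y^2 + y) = (y - 7)/y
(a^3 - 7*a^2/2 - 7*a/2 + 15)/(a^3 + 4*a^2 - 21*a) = (a^2 - a/2 - 5)/(a*(a + 7))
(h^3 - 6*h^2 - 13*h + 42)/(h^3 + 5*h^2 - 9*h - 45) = (h^2 - 9*h + 14)/(h^2 + 2*h - 15)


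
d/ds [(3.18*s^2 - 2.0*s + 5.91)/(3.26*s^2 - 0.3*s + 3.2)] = (5.566*s^2 - 18.1812*s - 4.627)/(10.6276*s^4 - 1.956*s^3 + 20.954*s^2 - 1.92*s + 10.24)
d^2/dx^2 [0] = 0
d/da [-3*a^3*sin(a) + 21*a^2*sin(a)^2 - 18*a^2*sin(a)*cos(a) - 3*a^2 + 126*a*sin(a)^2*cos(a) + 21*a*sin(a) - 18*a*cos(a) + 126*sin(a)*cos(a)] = -3*a^3*cos(a) - 9*a^2*sin(a) + 21*a^2*sin(2*a) - 18*a^2*cos(2*a) - 27*a*sin(a)/2 - 18*a*sin(2*a) + 189*a*sin(3*a)/2 + 21*a*cos(a) - 21*a*cos(2*a) + 15*a + 21*sin(a) + 27*cos(a)/2 + 126*cos(2*a) - 63*cos(3*a)/2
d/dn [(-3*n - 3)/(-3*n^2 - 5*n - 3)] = 3*(3*n^2 + 5*n - (n + 1)*(6*n + 5) + 3)/(3*n^2 + 5*n + 3)^2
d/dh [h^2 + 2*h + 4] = 2*h + 2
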